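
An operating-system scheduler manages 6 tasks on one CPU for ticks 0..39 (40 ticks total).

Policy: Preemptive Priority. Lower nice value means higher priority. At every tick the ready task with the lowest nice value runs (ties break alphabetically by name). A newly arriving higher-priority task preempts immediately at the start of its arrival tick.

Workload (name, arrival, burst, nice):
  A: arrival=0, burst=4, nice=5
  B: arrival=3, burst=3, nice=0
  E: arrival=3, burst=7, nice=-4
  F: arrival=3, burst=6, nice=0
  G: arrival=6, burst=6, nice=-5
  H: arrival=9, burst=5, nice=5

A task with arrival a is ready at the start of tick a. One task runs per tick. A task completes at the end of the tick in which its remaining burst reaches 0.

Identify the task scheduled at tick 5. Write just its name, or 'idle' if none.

running at tick 5 = E

t=0: ready={A} → run A
t=1: ready={A} → run A
t=2: ready={A} → run A
t=3: ready={A,B,E,F} → run E
t=4: ready={A,B,E,F} → run E
t=5: ready={A,B,E,F} → run E
t=6: ready={A,B,E,F,G} → run G
t=7: ready={A,B,E,F,G} → run G
t=8: ready={A,B,E,F,G} → run G
t=9: ready={A,B,E,F,G,H} → run G
t=10: ready={A,B,E,F,G,H} → run G
t=11: ready={A,B,E,F,G,H} → run G
t=12: ready={A,B,E,F,H} → run E
t=13: ready={A,B,E,F,H} → run E
t=14: ready={A,B,E,F,H} → run E
t=15: ready={A,B,E,F,H} → run E
t=16: ready={A,B,F,H} → run B
t=17: ready={A,B,F,H} → run B
t=18: ready={A,B,F,H} → run B
t=19: ready={A,F,H} → run F
t=20: ready={A,F,H} → run F
t=21: ready={A,F,H} → run F
t=22: ready={A,F,H} → run F
t=23: ready={A,F,H} → run F
t=24: ready={A,F,H} → run F
t=25: ready={A,H} → run A
t=26: ready={H} → run H
t=27: ready={H} → run H
t=28: ready={H} → run H
t=29: ready={H} → run H
t=30: ready={H} → run H
t=31: (idle)
t=32: (idle)
t=33: (idle)
t=34: (idle)
t=35: (idle)
t=36: (idle)
t=37: (idle)
t=38: (idle)
t=39: (idle)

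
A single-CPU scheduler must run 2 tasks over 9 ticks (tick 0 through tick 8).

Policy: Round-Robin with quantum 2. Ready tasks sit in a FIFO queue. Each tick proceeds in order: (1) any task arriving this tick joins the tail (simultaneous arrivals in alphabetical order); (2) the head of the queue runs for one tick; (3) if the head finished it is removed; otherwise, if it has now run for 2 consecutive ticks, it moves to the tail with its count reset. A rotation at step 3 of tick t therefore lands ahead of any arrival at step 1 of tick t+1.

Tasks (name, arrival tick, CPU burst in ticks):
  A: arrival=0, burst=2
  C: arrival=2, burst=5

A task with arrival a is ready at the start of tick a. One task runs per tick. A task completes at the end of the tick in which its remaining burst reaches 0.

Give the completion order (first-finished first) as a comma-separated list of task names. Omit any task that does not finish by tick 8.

completion order = A, C

t=0: queue=[A] q_used=0 → run A
t=1: queue=[A] q_used=1 → run A
t=2: queue=[C] q_used=0 → run C
t=3: queue=[C] q_used=1 → run C
t=4: queue=[C] q_used=0 → run C
t=5: queue=[C] q_used=1 → run C
t=6: queue=[C] q_used=0 → run C
t=7: (idle)
t=8: (idle)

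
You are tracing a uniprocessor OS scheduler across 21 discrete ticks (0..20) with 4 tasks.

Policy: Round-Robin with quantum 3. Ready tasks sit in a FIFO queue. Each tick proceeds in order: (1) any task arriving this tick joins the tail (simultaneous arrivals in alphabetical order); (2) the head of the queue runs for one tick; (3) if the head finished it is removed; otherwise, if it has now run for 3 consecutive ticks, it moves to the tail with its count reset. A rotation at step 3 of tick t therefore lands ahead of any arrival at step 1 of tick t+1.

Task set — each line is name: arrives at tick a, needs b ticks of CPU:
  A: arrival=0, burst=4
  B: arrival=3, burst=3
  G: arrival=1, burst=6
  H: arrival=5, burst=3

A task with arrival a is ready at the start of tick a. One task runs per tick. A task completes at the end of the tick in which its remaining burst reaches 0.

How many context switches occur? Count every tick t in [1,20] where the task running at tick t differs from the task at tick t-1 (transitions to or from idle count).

context switches = 6

t=0: queue=[A] q_used=0 → run A
t=1: queue=[A,G] q_used=1 → run A
t=2: queue=[A,G] q_used=2 → run A
t=3: queue=[G,A,B] q_used=0 → run G
t=4: queue=[G,A,B] q_used=1 → run G
t=5: queue=[G,A,B,H] q_used=2 → run G
t=6: queue=[A,B,H,G] q_used=0 → run A
t=7: queue=[B,H,G] q_used=0 → run B
t=8: queue=[B,H,G] q_used=1 → run B
t=9: queue=[B,H,G] q_used=2 → run B
t=10: queue=[H,G] q_used=0 → run H
t=11: queue=[H,G] q_used=1 → run H
t=12: queue=[H,G] q_used=2 → run H
t=13: queue=[G] q_used=0 → run G
t=14: queue=[G] q_used=1 → run G
t=15: queue=[G] q_used=2 → run G
t=16: (idle)
t=17: (idle)
t=18: (idle)
t=19: (idle)
t=20: (idle)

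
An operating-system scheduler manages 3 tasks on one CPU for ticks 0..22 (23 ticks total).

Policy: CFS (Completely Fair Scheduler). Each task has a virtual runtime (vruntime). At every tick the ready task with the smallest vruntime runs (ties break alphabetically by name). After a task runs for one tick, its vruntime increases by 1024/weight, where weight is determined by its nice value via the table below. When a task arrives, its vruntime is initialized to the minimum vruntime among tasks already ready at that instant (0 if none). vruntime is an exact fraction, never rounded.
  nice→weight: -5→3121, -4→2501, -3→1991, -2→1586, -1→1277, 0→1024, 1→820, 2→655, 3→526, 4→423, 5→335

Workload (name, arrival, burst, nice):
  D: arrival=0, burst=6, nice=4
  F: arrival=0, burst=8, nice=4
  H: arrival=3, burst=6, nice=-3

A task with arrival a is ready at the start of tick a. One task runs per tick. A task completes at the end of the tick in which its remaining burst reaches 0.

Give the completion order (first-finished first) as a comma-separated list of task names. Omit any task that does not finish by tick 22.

completion order = H, D, F

t=0: vr[D=0 F=0] → run D
t=1: vr[D=1024/423 F=0] → run F
t=2: vr[D=1024/423 F=1024/423] → run D
t=3: vr[D=2048/423 F=1024/423 H=1024/423] → run F
t=4: vr[D=2048/423 F=2048/423 H=1024/423] → run H
t=5: vr[D=2048/423 F=2048/423 H=2471936/842193] → run H
t=6: vr[D=2048/423 F=2048/423 H=2905088/842193] → run H
t=7: vr[D=2048/423 F=2048/423 H=3338240/842193] → run H
t=8: vr[D=2048/423 F=2048/423 H=3771392/842193] → run H
t=9: vr[D=2048/423 F=2048/423 H=4204544/842193] → run D
t=10: vr[D=1024/141 F=2048/423 H=4204544/842193] → run F
t=11: vr[D=1024/141 F=1024/141 H=4204544/842193] → run H
t=12: vr[D=1024/141 F=1024/141] → run D
t=13: vr[D=4096/423 F=1024/141] → run F
t=14: vr[D=4096/423 F=4096/423] → run D
t=15: vr[D=5120/423 F=4096/423] → run F
t=16: vr[D=5120/423 F=5120/423] → run D
t=17: vr[F=5120/423] → run F
t=18: vr[F=2048/141] → run F
t=19: vr[F=7168/423] → run F
t=20: (idle)
t=21: (idle)
t=22: (idle)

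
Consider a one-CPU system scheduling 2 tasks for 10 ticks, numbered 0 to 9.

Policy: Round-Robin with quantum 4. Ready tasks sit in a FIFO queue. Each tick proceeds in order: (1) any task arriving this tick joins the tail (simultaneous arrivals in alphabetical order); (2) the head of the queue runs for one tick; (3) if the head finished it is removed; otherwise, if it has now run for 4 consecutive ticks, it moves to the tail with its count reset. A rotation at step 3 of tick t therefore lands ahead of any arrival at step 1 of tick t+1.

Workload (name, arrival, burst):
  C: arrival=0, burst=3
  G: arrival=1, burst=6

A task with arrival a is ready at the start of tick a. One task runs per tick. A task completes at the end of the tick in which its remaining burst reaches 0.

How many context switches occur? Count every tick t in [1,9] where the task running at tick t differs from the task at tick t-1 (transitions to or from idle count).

t=0: queue=[C] q_used=0 → run C
t=1: queue=[C,G] q_used=1 → run C
t=2: queue=[C,G] q_used=2 → run C
t=3: queue=[G] q_used=0 → run G
t=4: queue=[G] q_used=1 → run G
t=5: queue=[G] q_used=2 → run G
t=6: queue=[G] q_used=3 → run G
t=7: queue=[G] q_used=0 → run G
t=8: queue=[G] q_used=1 → run G
t=9: (idle)

context switches = 2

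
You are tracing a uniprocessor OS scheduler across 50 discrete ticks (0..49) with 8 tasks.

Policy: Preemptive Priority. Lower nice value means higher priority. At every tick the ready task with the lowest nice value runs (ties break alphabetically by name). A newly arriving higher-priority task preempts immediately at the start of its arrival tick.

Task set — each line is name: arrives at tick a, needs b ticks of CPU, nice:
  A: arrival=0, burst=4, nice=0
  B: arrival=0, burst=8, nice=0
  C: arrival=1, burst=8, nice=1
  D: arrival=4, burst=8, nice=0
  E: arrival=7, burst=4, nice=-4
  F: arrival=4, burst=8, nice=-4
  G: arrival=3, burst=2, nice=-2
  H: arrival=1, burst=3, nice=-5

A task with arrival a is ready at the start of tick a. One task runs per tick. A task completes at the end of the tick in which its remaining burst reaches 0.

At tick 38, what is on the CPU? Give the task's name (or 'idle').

t=0: ready={A,B} → run A
t=1: ready={A,B,C,H} → run H
t=2: ready={A,B,C,H} → run H
t=3: ready={A,B,C,G,H} → run H
t=4: ready={A,B,C,D,F,G} → run F
t=5: ready={A,B,C,D,F,G} → run F
t=6: ready={A,B,C,D,F,G} → run F
t=7: ready={A,B,C,D,E,F,G} → run E
t=8: ready={A,B,C,D,E,F,G} → run E
t=9: ready={A,B,C,D,E,F,G} → run E
t=10: ready={A,B,C,D,E,F,G} → run E
t=11: ready={A,B,C,D,F,G} → run F
t=12: ready={A,B,C,D,F,G} → run F
t=13: ready={A,B,C,D,F,G} → run F
t=14: ready={A,B,C,D,F,G} → run F
t=15: ready={A,B,C,D,F,G} → run F
t=16: ready={A,B,C,D,G} → run G
t=17: ready={A,B,C,D,G} → run G
t=18: ready={A,B,C,D} → run A
t=19: ready={A,B,C,D} → run A
t=20: ready={A,B,C,D} → run A
t=21: ready={B,C,D} → run B
t=22: ready={B,C,D} → run B
t=23: ready={B,C,D} → run B
t=24: ready={B,C,D} → run B
t=25: ready={B,C,D} → run B
t=26: ready={B,C,D} → run B
t=27: ready={B,C,D} → run B
t=28: ready={B,C,D} → run B
t=29: ready={C,D} → run D
t=30: ready={C,D} → run D
t=31: ready={C,D} → run D
t=32: ready={C,D} → run D
t=33: ready={C,D} → run D
t=34: ready={C,D} → run D
t=35: ready={C,D} → run D
t=36: ready={C,D} → run D
t=37: ready={C} → run C
t=38: ready={C} → run C
t=39: ready={C} → run C
t=40: ready={C} → run C
t=41: ready={C} → run C
t=42: ready={C} → run C
t=43: ready={C} → run C
t=44: ready={C} → run C
t=45: (idle)
t=46: (idle)
t=47: (idle)
t=48: (idle)
t=49: (idle)

running at tick 38 = C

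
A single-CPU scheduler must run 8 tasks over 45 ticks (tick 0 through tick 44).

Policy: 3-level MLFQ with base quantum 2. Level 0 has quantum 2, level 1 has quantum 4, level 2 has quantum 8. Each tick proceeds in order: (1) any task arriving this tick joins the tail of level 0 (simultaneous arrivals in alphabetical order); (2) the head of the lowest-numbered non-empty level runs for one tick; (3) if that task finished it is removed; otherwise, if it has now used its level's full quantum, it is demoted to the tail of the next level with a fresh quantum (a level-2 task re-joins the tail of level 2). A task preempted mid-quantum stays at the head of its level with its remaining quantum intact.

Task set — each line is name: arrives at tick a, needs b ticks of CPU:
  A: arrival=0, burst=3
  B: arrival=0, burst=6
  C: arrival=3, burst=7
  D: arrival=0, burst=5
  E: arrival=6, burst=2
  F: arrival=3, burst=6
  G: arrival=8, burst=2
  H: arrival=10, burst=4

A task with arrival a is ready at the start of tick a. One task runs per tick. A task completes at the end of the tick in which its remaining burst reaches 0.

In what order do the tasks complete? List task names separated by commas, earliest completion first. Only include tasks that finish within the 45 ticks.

completion order = E, G, A, B, D, F, H, C

t=0: L0/L1/L2 = ABD/-/- → run A
t=1: L0/L1/L2 = ABD/-/- → run A
t=2: L0/L1/L2 = BD/A/- → run B
t=3: L0/L1/L2 = BDCF/A/- → run B
t=4: L0/L1/L2 = DCF/AB/- → run D
t=5: L0/L1/L2 = DCF/AB/- → run D
t=6: L0/L1/L2 = CFE/ABD/- → run C
t=7: L0/L1/L2 = CFE/ABD/- → run C
t=8: L0/L1/L2 = FEG/ABDC/- → run F
t=9: L0/L1/L2 = FEG/ABDC/- → run F
t=10: L0/L1/L2 = EGH/ABDCF/- → run E
t=11: L0/L1/L2 = EGH/ABDCF/- → run E
t=12: L0/L1/L2 = GH/ABDCF/- → run G
t=13: L0/L1/L2 = GH/ABDCF/- → run G
t=14: L0/L1/L2 = H/ABDCF/- → run H
t=15: L0/L1/L2 = H/ABDCF/- → run H
t=16: L0/L1/L2 = -/ABDCFH/- → run A
t=17: L0/L1/L2 = -/BDCFH/- → run B
t=18: L0/L1/L2 = -/BDCFH/- → run B
t=19: L0/L1/L2 = -/BDCFH/- → run B
t=20: L0/L1/L2 = -/BDCFH/- → run B
t=21: L0/L1/L2 = -/DCFH/- → run D
t=22: L0/L1/L2 = -/DCFH/- → run D
t=23: L0/L1/L2 = -/DCFH/- → run D
t=24: L0/L1/L2 = -/CFH/- → run C
t=25: L0/L1/L2 = -/CFH/- → run C
t=26: L0/L1/L2 = -/CFH/- → run C
t=27: L0/L1/L2 = -/CFH/- → run C
t=28: L0/L1/L2 = -/FH/C → run F
t=29: L0/L1/L2 = -/FH/C → run F
t=30: L0/L1/L2 = -/FH/C → run F
t=31: L0/L1/L2 = -/FH/C → run F
t=32: L0/L1/L2 = -/H/C → run H
t=33: L0/L1/L2 = -/H/C → run H
t=34: L0/L1/L2 = -/-/C → run C
t=35: (idle)
t=36: (idle)
t=37: (idle)
t=38: (idle)
t=39: (idle)
t=40: (idle)
t=41: (idle)
t=42: (idle)
t=43: (idle)
t=44: (idle)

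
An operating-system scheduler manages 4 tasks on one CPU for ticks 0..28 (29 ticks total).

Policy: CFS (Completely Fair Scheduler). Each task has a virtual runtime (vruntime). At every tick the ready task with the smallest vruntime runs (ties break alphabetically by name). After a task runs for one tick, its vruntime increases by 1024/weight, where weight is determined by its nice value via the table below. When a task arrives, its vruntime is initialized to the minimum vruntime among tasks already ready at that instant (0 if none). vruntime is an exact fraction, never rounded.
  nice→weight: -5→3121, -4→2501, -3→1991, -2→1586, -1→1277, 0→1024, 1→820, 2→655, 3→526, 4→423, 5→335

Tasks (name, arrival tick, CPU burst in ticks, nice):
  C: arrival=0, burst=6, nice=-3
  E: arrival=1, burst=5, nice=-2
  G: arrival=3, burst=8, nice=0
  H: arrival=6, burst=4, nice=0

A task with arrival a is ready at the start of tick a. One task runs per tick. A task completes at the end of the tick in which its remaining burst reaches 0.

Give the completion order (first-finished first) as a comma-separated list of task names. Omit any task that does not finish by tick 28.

t=0: vr[C=0] → run C
t=1: vr[C=1024/1991 E=1024/1991] → run C
t=2: vr[C=2048/1991 E=1024/1991] → run E
t=3: vr[C=2048/1991 E=1831424/1578863 G=2048/1991] → run C
t=4: vr[C=3072/1991 E=1831424/1578863 G=2048/1991] → run G
t=5: vr[C=3072/1991 E=1831424/1578863 G=4039/1991] → run E
t=6: vr[C=3072/1991 E=2850816/1578863 G=4039/1991 H=3072/1991] → run C
t=7: vr[C=4096/1991 E=2850816/1578863 G=4039/1991 H=3072/1991] → run H
t=8: vr[C=4096/1991 E=2850816/1578863 G=4039/1991 H=5063/1991] → run E
t=9: vr[C=4096/1991 E=3870208/1578863 G=4039/1991 H=5063/1991] → run G
t=10: vr[C=4096/1991 E=3870208/1578863 G=6030/1991 H=5063/1991] → run C
t=11: vr[C=5120/1991 E=3870208/1578863 G=6030/1991 H=5063/1991] → run E
t=12: vr[C=5120/1991 E=4889600/1578863 G=6030/1991 H=5063/1991] → run H
t=13: vr[C=5120/1991 E=4889600/1578863 G=6030/1991 H=7054/1991] → run C
t=14: vr[E=4889600/1578863 G=6030/1991 H=7054/1991] → run G
t=15: vr[E=4889600/1578863 G=8021/1991 H=7054/1991] → run E
t=16: vr[G=8021/1991 H=7054/1991] → run H
t=17: vr[G=8021/1991 H=9045/1991] → run G
t=18: vr[G=10012/1991 H=9045/1991] → run H
t=19: vr[G=10012/1991] → run G
t=20: vr[G=12003/1991] → run G
t=21: vr[G=13994/1991] → run G
t=22: vr[G=15985/1991] → run G
t=23: (idle)
t=24: (idle)
t=25: (idle)
t=26: (idle)
t=27: (idle)
t=28: (idle)

completion order = C, E, H, G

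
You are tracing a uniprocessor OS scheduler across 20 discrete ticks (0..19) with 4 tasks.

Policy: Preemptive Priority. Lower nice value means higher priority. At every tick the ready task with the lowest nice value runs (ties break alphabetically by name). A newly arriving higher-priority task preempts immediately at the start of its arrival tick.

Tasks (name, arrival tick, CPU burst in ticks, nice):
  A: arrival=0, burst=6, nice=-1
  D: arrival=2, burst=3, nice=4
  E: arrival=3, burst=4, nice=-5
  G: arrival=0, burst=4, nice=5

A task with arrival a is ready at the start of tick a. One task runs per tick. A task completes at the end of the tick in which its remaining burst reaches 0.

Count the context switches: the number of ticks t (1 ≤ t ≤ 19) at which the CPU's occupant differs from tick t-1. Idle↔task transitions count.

t=0: ready={A,G} → run A
t=1: ready={A,G} → run A
t=2: ready={A,D,G} → run A
t=3: ready={A,D,E,G} → run E
t=4: ready={A,D,E,G} → run E
t=5: ready={A,D,E,G} → run E
t=6: ready={A,D,E,G} → run E
t=7: ready={A,D,G} → run A
t=8: ready={A,D,G} → run A
t=9: ready={A,D,G} → run A
t=10: ready={D,G} → run D
t=11: ready={D,G} → run D
t=12: ready={D,G} → run D
t=13: ready={G} → run G
t=14: ready={G} → run G
t=15: ready={G} → run G
t=16: ready={G} → run G
t=17: (idle)
t=18: (idle)
t=19: (idle)

context switches = 5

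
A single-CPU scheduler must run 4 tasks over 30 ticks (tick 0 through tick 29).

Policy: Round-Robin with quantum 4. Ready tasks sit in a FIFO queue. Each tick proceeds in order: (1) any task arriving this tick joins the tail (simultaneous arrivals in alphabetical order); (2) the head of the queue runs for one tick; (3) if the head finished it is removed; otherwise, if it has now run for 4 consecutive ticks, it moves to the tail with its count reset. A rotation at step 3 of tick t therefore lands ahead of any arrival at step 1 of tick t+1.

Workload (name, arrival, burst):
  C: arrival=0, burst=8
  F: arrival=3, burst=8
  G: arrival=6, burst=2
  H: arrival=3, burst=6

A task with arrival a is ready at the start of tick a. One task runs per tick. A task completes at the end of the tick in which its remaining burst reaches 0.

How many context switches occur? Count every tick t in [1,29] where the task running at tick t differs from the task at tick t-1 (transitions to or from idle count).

context switches = 7

t=0: queue=[C] q_used=0 → run C
t=1: queue=[C] q_used=1 → run C
t=2: queue=[C] q_used=2 → run C
t=3: queue=[C,F,H] q_used=3 → run C
t=4: queue=[F,H,C] q_used=0 → run F
t=5: queue=[F,H,C] q_used=1 → run F
t=6: queue=[F,H,C,G] q_used=2 → run F
t=7: queue=[F,H,C,G] q_used=3 → run F
t=8: queue=[H,C,G,F] q_used=0 → run H
t=9: queue=[H,C,G,F] q_used=1 → run H
t=10: queue=[H,C,G,F] q_used=2 → run H
t=11: queue=[H,C,G,F] q_used=3 → run H
t=12: queue=[C,G,F,H] q_used=0 → run C
t=13: queue=[C,G,F,H] q_used=1 → run C
t=14: queue=[C,G,F,H] q_used=2 → run C
t=15: queue=[C,G,F,H] q_used=3 → run C
t=16: queue=[G,F,H] q_used=0 → run G
t=17: queue=[G,F,H] q_used=1 → run G
t=18: queue=[F,H] q_used=0 → run F
t=19: queue=[F,H] q_used=1 → run F
t=20: queue=[F,H] q_used=2 → run F
t=21: queue=[F,H] q_used=3 → run F
t=22: queue=[H] q_used=0 → run H
t=23: queue=[H] q_used=1 → run H
t=24: (idle)
t=25: (idle)
t=26: (idle)
t=27: (idle)
t=28: (idle)
t=29: (idle)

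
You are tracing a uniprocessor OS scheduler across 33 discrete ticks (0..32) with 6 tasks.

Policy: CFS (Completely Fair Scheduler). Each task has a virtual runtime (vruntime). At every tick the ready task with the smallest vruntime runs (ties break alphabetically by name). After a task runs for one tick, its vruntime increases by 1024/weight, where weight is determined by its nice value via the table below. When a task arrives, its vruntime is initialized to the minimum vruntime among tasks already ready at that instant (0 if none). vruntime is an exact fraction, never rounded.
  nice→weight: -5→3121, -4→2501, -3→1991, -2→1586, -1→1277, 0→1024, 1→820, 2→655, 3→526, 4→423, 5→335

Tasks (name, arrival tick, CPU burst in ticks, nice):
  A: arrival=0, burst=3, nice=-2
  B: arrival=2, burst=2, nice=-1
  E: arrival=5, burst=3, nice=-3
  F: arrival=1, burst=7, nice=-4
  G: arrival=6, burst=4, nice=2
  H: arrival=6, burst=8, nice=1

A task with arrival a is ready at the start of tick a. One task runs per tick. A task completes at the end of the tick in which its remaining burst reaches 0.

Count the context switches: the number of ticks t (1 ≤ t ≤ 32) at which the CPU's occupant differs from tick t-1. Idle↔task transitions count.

context switches = 21

t=0: vr[A=0] → run A
t=1: vr[A=512/793 F=512/793] → run A
t=2: vr[A=1024/793 B=512/793 F=512/793] → run B
t=3: vr[A=1024/793 B=1465856/1012661 F=512/793] → run F
t=4: vr[A=1024/793 B=1465856/1012661 F=34304/32513] → run F
t=5: vr[A=1024/793 B=1465856/1012661 E=1024/793 F=47616/32513] → run A
t=6: vr[B=1465856/1012661 E=1024/793 F=47616/32513 G=1024/793 H=1024/793] → run E
t=7: vr[B=1465856/1012661 E=2850816/1578863 F=47616/32513 G=1024/793 H=1024/793] → run G
t=8: vr[B=1465856/1012661 E=2850816/1578863 F=47616/32513 G=1482752/519415 H=1024/793] → run H
t=9: vr[B=1465856/1012661 E=2850816/1578863 F=47616/32513 G=1482752/519415 H=412928/162565] → run B
t=10: vr[E=2850816/1578863 F=47616/32513 G=1482752/519415 H=412928/162565] → run F
t=11: vr[E=2850816/1578863 F=60928/32513 G=1482752/519415 H=412928/162565] → run E
t=12: vr[E=3662848/1578863 F=60928/32513 G=1482752/519415 H=412928/162565] → run F
t=13: vr[E=3662848/1578863 F=74240/32513 G=1482752/519415 H=412928/162565] → run F
t=14: vr[E=3662848/1578863 F=87552/32513 G=1482752/519415 H=412928/162565] → run E
t=15: vr[F=87552/32513 G=1482752/519415 H=412928/162565] → run H
t=16: vr[F=87552/32513 G=1482752/519415 H=615936/162565] → run F
t=17: vr[F=100864/32513 G=1482752/519415 H=615936/162565] → run G
t=18: vr[F=100864/32513 G=2294784/519415 H=615936/162565] → run F
t=19: vr[G=2294784/519415 H=615936/162565] → run H
t=20: vr[G=2294784/519415 H=818944/162565] → run G
t=21: vr[G=3106816/519415 H=818944/162565] → run H
t=22: vr[G=3106816/519415 H=1021952/162565] → run G
t=23: vr[H=1021952/162565] → run H
t=24: vr[H=244992/32513] → run H
t=25: vr[H=1427968/162565] → run H
t=26: vr[H=1630976/162565] → run H
t=27: (idle)
t=28: (idle)
t=29: (idle)
t=30: (idle)
t=31: (idle)
t=32: (idle)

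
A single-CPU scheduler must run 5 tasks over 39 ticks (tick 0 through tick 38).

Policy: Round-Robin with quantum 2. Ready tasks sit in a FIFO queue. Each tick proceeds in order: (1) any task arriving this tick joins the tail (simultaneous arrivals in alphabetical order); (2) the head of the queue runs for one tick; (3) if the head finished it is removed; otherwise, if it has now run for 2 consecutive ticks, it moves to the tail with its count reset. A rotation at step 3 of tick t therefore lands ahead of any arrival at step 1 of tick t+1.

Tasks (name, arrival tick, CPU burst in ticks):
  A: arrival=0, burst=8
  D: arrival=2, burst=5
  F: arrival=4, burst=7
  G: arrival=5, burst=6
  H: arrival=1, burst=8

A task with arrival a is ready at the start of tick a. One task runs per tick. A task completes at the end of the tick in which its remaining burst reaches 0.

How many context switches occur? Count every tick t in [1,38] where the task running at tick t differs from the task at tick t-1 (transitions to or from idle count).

context switches = 18

t=0: queue=[A] q_used=0 → run A
t=1: queue=[A,H] q_used=1 → run A
t=2: queue=[H,A,D] q_used=0 → run H
t=3: queue=[H,A,D] q_used=1 → run H
t=4: queue=[A,D,H,F] q_used=0 → run A
t=5: queue=[A,D,H,F,G] q_used=1 → run A
t=6: queue=[D,H,F,G,A] q_used=0 → run D
t=7: queue=[D,H,F,G,A] q_used=1 → run D
t=8: queue=[H,F,G,A,D] q_used=0 → run H
t=9: queue=[H,F,G,A,D] q_used=1 → run H
t=10: queue=[F,G,A,D,H] q_used=0 → run F
t=11: queue=[F,G,A,D,H] q_used=1 → run F
t=12: queue=[G,A,D,H,F] q_used=0 → run G
t=13: queue=[G,A,D,H,F] q_used=1 → run G
t=14: queue=[A,D,H,F,G] q_used=0 → run A
t=15: queue=[A,D,H,F,G] q_used=1 → run A
t=16: queue=[D,H,F,G,A] q_used=0 → run D
t=17: queue=[D,H,F,G,A] q_used=1 → run D
t=18: queue=[H,F,G,A,D] q_used=0 → run H
t=19: queue=[H,F,G,A,D] q_used=1 → run H
t=20: queue=[F,G,A,D,H] q_used=0 → run F
t=21: queue=[F,G,A,D,H] q_used=1 → run F
t=22: queue=[G,A,D,H,F] q_used=0 → run G
t=23: queue=[G,A,D,H,F] q_used=1 → run G
t=24: queue=[A,D,H,F,G] q_used=0 → run A
t=25: queue=[A,D,H,F,G] q_used=1 → run A
t=26: queue=[D,H,F,G] q_used=0 → run D
t=27: queue=[H,F,G] q_used=0 → run H
t=28: queue=[H,F,G] q_used=1 → run H
t=29: queue=[F,G] q_used=0 → run F
t=30: queue=[F,G] q_used=1 → run F
t=31: queue=[G,F] q_used=0 → run G
t=32: queue=[G,F] q_used=1 → run G
t=33: queue=[F] q_used=0 → run F
t=34: (idle)
t=35: (idle)
t=36: (idle)
t=37: (idle)
t=38: (idle)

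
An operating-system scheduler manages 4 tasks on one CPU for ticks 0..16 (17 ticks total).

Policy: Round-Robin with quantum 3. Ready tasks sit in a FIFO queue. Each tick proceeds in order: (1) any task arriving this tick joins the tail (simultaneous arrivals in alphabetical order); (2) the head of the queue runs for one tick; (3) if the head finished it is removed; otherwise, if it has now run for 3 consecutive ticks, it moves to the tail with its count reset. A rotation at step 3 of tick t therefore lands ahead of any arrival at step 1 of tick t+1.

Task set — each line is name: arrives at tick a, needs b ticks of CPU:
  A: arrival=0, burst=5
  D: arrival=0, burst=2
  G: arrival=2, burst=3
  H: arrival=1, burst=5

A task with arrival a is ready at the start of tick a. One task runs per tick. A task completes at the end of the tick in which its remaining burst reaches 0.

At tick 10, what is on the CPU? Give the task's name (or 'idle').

t=0: queue=[A,D] q_used=0 → run A
t=1: queue=[A,D,H] q_used=1 → run A
t=2: queue=[A,D,H,G] q_used=2 → run A
t=3: queue=[D,H,G,A] q_used=0 → run D
t=4: queue=[D,H,G,A] q_used=1 → run D
t=5: queue=[H,G,A] q_used=0 → run H
t=6: queue=[H,G,A] q_used=1 → run H
t=7: queue=[H,G,A] q_used=2 → run H
t=8: queue=[G,A,H] q_used=0 → run G
t=9: queue=[G,A,H] q_used=1 → run G
t=10: queue=[G,A,H] q_used=2 → run G
t=11: queue=[A,H] q_used=0 → run A
t=12: queue=[A,H] q_used=1 → run A
t=13: queue=[H] q_used=0 → run H
t=14: queue=[H] q_used=1 → run H
t=15: (idle)
t=16: (idle)

running at tick 10 = G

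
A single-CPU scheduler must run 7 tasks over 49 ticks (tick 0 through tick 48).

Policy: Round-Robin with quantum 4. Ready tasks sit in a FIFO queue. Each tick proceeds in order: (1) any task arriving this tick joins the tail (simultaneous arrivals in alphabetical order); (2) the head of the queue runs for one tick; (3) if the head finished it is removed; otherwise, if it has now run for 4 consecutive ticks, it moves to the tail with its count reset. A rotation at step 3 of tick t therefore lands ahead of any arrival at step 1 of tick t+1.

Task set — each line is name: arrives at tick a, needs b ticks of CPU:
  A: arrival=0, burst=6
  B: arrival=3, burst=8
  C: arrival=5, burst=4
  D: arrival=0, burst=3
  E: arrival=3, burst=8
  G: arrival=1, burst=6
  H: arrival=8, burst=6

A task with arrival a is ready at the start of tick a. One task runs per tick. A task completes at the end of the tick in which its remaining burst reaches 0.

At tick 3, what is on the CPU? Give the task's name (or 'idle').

t=0: queue=[A,D] q_used=0 → run A
t=1: queue=[A,D,G] q_used=1 → run A
t=2: queue=[A,D,G] q_used=2 → run A
t=3: queue=[A,D,G,B,E] q_used=3 → run A
t=4: queue=[D,G,B,E,A] q_used=0 → run D
t=5: queue=[D,G,B,E,A,C] q_used=1 → run D
t=6: queue=[D,G,B,E,A,C] q_used=2 → run D
t=7: queue=[G,B,E,A,C] q_used=0 → run G
t=8: queue=[G,B,E,A,C,H] q_used=1 → run G
t=9: queue=[G,B,E,A,C,H] q_used=2 → run G
t=10: queue=[G,B,E,A,C,H] q_used=3 → run G
t=11: queue=[B,E,A,C,H,G] q_used=0 → run B
t=12: queue=[B,E,A,C,H,G] q_used=1 → run B
t=13: queue=[B,E,A,C,H,G] q_used=2 → run B
t=14: queue=[B,E,A,C,H,G] q_used=3 → run B
t=15: queue=[E,A,C,H,G,B] q_used=0 → run E
t=16: queue=[E,A,C,H,G,B] q_used=1 → run E
t=17: queue=[E,A,C,H,G,B] q_used=2 → run E
t=18: queue=[E,A,C,H,G,B] q_used=3 → run E
t=19: queue=[A,C,H,G,B,E] q_used=0 → run A
t=20: queue=[A,C,H,G,B,E] q_used=1 → run A
t=21: queue=[C,H,G,B,E] q_used=0 → run C
t=22: queue=[C,H,G,B,E] q_used=1 → run C
t=23: queue=[C,H,G,B,E] q_used=2 → run C
t=24: queue=[C,H,G,B,E] q_used=3 → run C
t=25: queue=[H,G,B,E] q_used=0 → run H
t=26: queue=[H,G,B,E] q_used=1 → run H
t=27: queue=[H,G,B,E] q_used=2 → run H
t=28: queue=[H,G,B,E] q_used=3 → run H
t=29: queue=[G,B,E,H] q_used=0 → run G
t=30: queue=[G,B,E,H] q_used=1 → run G
t=31: queue=[B,E,H] q_used=0 → run B
t=32: queue=[B,E,H] q_used=1 → run B
t=33: queue=[B,E,H] q_used=2 → run B
t=34: queue=[B,E,H] q_used=3 → run B
t=35: queue=[E,H] q_used=0 → run E
t=36: queue=[E,H] q_used=1 → run E
t=37: queue=[E,H] q_used=2 → run E
t=38: queue=[E,H] q_used=3 → run E
t=39: queue=[H] q_used=0 → run H
t=40: queue=[H] q_used=1 → run H
t=41: (idle)
t=42: (idle)
t=43: (idle)
t=44: (idle)
t=45: (idle)
t=46: (idle)
t=47: (idle)
t=48: (idle)

running at tick 3 = A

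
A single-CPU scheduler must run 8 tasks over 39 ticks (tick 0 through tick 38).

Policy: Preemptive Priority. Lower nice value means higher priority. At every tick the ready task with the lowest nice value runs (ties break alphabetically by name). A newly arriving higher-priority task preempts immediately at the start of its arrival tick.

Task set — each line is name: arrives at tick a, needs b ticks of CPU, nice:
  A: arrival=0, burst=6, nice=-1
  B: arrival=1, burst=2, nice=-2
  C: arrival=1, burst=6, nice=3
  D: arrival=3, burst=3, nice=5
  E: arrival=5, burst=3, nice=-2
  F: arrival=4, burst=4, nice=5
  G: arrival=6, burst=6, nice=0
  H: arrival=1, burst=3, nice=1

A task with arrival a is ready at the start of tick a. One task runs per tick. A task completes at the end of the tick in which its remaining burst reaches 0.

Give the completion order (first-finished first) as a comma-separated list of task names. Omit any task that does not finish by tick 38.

completion order = B, E, A, G, H, C, D, F

t=0: ready={A} → run A
t=1: ready={A,B,C,H} → run B
t=2: ready={A,B,C,H} → run B
t=3: ready={A,C,D,H} → run A
t=4: ready={A,C,D,F,H} → run A
t=5: ready={A,C,D,E,F,H} → run E
t=6: ready={A,C,D,E,F,G,H} → run E
t=7: ready={A,C,D,E,F,G,H} → run E
t=8: ready={A,C,D,F,G,H} → run A
t=9: ready={A,C,D,F,G,H} → run A
t=10: ready={A,C,D,F,G,H} → run A
t=11: ready={C,D,F,G,H} → run G
t=12: ready={C,D,F,G,H} → run G
t=13: ready={C,D,F,G,H} → run G
t=14: ready={C,D,F,G,H} → run G
t=15: ready={C,D,F,G,H} → run G
t=16: ready={C,D,F,G,H} → run G
t=17: ready={C,D,F,H} → run H
t=18: ready={C,D,F,H} → run H
t=19: ready={C,D,F,H} → run H
t=20: ready={C,D,F} → run C
t=21: ready={C,D,F} → run C
t=22: ready={C,D,F} → run C
t=23: ready={C,D,F} → run C
t=24: ready={C,D,F} → run C
t=25: ready={C,D,F} → run C
t=26: ready={D,F} → run D
t=27: ready={D,F} → run D
t=28: ready={D,F} → run D
t=29: ready={F} → run F
t=30: ready={F} → run F
t=31: ready={F} → run F
t=32: ready={F} → run F
t=33: (idle)
t=34: (idle)
t=35: (idle)
t=36: (idle)
t=37: (idle)
t=38: (idle)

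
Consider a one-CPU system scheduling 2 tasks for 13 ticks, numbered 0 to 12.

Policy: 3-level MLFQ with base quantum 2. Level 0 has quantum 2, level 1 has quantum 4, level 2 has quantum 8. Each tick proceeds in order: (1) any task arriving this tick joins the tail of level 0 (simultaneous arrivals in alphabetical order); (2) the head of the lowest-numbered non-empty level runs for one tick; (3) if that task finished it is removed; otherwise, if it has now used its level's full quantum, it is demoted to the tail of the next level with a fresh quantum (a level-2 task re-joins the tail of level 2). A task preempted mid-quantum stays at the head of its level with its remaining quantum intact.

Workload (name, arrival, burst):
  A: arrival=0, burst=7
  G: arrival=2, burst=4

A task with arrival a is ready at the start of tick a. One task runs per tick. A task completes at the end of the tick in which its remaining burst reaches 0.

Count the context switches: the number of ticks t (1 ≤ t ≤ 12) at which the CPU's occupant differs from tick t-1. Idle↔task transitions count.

t=0: L0/L1/L2 = A/-/- → run A
t=1: L0/L1/L2 = A/-/- → run A
t=2: L0/L1/L2 = G/A/- → run G
t=3: L0/L1/L2 = G/A/- → run G
t=4: L0/L1/L2 = -/AG/- → run A
t=5: L0/L1/L2 = -/AG/- → run A
t=6: L0/L1/L2 = -/AG/- → run A
t=7: L0/L1/L2 = -/AG/- → run A
t=8: L0/L1/L2 = -/G/A → run G
t=9: L0/L1/L2 = -/G/A → run G
t=10: L0/L1/L2 = -/-/A → run A
t=11: (idle)
t=12: (idle)

context switches = 5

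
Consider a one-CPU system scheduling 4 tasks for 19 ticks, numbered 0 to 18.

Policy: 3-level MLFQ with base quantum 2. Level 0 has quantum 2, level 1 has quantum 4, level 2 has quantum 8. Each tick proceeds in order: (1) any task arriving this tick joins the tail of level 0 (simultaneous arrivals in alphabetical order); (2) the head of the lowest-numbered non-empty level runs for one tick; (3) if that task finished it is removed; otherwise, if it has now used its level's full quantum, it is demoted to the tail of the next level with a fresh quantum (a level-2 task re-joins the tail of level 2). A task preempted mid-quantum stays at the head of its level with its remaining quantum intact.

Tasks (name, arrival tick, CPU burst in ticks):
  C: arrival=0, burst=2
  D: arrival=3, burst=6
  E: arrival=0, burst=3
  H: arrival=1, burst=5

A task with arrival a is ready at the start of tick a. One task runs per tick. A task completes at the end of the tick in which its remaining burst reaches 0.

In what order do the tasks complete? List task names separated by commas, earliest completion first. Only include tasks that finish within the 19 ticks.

completion order = C, E, H, D

t=0: L0/L1/L2 = CE/-/- → run C
t=1: L0/L1/L2 = CEH/-/- → run C
t=2: L0/L1/L2 = EH/-/- → run E
t=3: L0/L1/L2 = EHD/-/- → run E
t=4: L0/L1/L2 = HD/E/- → run H
t=5: L0/L1/L2 = HD/E/- → run H
t=6: L0/L1/L2 = D/EH/- → run D
t=7: L0/L1/L2 = D/EH/- → run D
t=8: L0/L1/L2 = -/EHD/- → run E
t=9: L0/L1/L2 = -/HD/- → run H
t=10: L0/L1/L2 = -/HD/- → run H
t=11: L0/L1/L2 = -/HD/- → run H
t=12: L0/L1/L2 = -/D/- → run D
t=13: L0/L1/L2 = -/D/- → run D
t=14: L0/L1/L2 = -/D/- → run D
t=15: L0/L1/L2 = -/D/- → run D
t=16: (idle)
t=17: (idle)
t=18: (idle)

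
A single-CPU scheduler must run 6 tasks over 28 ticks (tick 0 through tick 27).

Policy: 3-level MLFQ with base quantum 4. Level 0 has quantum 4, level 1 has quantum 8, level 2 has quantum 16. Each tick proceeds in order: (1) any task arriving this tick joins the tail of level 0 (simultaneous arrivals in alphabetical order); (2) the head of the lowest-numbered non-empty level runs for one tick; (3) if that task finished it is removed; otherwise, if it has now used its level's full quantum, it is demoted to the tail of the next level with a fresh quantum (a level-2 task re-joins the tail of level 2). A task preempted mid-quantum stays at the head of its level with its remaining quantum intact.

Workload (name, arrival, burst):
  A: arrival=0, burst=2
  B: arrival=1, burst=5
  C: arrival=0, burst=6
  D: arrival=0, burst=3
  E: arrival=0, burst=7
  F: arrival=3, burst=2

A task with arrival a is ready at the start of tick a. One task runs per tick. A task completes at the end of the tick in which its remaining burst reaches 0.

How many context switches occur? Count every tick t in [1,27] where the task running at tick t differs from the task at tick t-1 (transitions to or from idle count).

t=0: L0/L1/L2 = ACDE/-/- → run A
t=1: L0/L1/L2 = ACDEB/-/- → run A
t=2: L0/L1/L2 = CDEB/-/- → run C
t=3: L0/L1/L2 = CDEBF/-/- → run C
t=4: L0/L1/L2 = CDEBF/-/- → run C
t=5: L0/L1/L2 = CDEBF/-/- → run C
t=6: L0/L1/L2 = DEBF/C/- → run D
t=7: L0/L1/L2 = DEBF/C/- → run D
t=8: L0/L1/L2 = DEBF/C/- → run D
t=9: L0/L1/L2 = EBF/C/- → run E
t=10: L0/L1/L2 = EBF/C/- → run E
t=11: L0/L1/L2 = EBF/C/- → run E
t=12: L0/L1/L2 = EBF/C/- → run E
t=13: L0/L1/L2 = BF/CE/- → run B
t=14: L0/L1/L2 = BF/CE/- → run B
t=15: L0/L1/L2 = BF/CE/- → run B
t=16: L0/L1/L2 = BF/CE/- → run B
t=17: L0/L1/L2 = F/CEB/- → run F
t=18: L0/L1/L2 = F/CEB/- → run F
t=19: L0/L1/L2 = -/CEB/- → run C
t=20: L0/L1/L2 = -/CEB/- → run C
t=21: L0/L1/L2 = -/EB/- → run E
t=22: L0/L1/L2 = -/EB/- → run E
t=23: L0/L1/L2 = -/EB/- → run E
t=24: L0/L1/L2 = -/B/- → run B
t=25: (idle)
t=26: (idle)
t=27: (idle)

context switches = 9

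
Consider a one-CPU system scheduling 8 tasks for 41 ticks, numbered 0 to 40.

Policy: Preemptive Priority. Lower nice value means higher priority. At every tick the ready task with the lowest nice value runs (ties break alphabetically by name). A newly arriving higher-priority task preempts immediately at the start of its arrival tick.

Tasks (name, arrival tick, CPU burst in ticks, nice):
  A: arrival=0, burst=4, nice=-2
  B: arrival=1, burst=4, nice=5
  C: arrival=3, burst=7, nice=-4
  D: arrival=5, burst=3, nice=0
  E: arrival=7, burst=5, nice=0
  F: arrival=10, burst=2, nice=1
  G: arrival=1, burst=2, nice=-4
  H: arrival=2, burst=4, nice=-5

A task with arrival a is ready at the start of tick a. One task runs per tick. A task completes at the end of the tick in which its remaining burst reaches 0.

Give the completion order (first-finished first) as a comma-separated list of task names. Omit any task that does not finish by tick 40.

t=0: ready={A} → run A
t=1: ready={A,B,G} → run G
t=2: ready={A,B,G,H} → run H
t=3: ready={A,B,C,G,H} → run H
t=4: ready={A,B,C,G,H} → run H
t=5: ready={A,B,C,D,G,H} → run H
t=6: ready={A,B,C,D,G} → run C
t=7: ready={A,B,C,D,E,G} → run C
t=8: ready={A,B,C,D,E,G} → run C
t=9: ready={A,B,C,D,E,G} → run C
t=10: ready={A,B,C,D,E,F,G} → run C
t=11: ready={A,B,C,D,E,F,G} → run C
t=12: ready={A,B,C,D,E,F,G} → run C
t=13: ready={A,B,D,E,F,G} → run G
t=14: ready={A,B,D,E,F} → run A
t=15: ready={A,B,D,E,F} → run A
t=16: ready={A,B,D,E,F} → run A
t=17: ready={B,D,E,F} → run D
t=18: ready={B,D,E,F} → run D
t=19: ready={B,D,E,F} → run D
t=20: ready={B,E,F} → run E
t=21: ready={B,E,F} → run E
t=22: ready={B,E,F} → run E
t=23: ready={B,E,F} → run E
t=24: ready={B,E,F} → run E
t=25: ready={B,F} → run F
t=26: ready={B,F} → run F
t=27: ready={B} → run B
t=28: ready={B} → run B
t=29: ready={B} → run B
t=30: ready={B} → run B
t=31: (idle)
t=32: (idle)
t=33: (idle)
t=34: (idle)
t=35: (idle)
t=36: (idle)
t=37: (idle)
t=38: (idle)
t=39: (idle)
t=40: (idle)

completion order = H, C, G, A, D, E, F, B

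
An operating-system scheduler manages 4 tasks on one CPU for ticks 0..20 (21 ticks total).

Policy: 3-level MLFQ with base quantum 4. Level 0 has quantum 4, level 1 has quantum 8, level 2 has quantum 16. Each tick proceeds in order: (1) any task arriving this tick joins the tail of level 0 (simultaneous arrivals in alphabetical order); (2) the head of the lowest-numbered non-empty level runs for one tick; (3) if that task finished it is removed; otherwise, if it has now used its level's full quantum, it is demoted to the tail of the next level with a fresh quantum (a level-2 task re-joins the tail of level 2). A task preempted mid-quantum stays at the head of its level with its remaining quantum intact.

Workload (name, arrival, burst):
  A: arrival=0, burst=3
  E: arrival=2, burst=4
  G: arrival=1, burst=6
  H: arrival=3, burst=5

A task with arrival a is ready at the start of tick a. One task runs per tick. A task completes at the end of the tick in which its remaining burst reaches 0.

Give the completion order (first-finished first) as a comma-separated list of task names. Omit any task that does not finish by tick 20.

t=0: L0/L1/L2 = A/-/- → run A
t=1: L0/L1/L2 = AG/-/- → run A
t=2: L0/L1/L2 = AGE/-/- → run A
t=3: L0/L1/L2 = GEH/-/- → run G
t=4: L0/L1/L2 = GEH/-/- → run G
t=5: L0/L1/L2 = GEH/-/- → run G
t=6: L0/L1/L2 = GEH/-/- → run G
t=7: L0/L1/L2 = EH/G/- → run E
t=8: L0/L1/L2 = EH/G/- → run E
t=9: L0/L1/L2 = EH/G/- → run E
t=10: L0/L1/L2 = EH/G/- → run E
t=11: L0/L1/L2 = H/G/- → run H
t=12: L0/L1/L2 = H/G/- → run H
t=13: L0/L1/L2 = H/G/- → run H
t=14: L0/L1/L2 = H/G/- → run H
t=15: L0/L1/L2 = -/GH/- → run G
t=16: L0/L1/L2 = -/GH/- → run G
t=17: L0/L1/L2 = -/H/- → run H
t=18: (idle)
t=19: (idle)
t=20: (idle)

completion order = A, E, G, H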